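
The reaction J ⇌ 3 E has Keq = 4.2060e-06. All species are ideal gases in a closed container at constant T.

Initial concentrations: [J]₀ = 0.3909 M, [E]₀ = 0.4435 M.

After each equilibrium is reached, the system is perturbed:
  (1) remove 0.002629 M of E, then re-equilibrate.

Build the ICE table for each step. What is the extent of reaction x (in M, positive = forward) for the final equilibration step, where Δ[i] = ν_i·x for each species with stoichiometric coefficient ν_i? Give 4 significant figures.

Q₀ = 0.2232 vs Keq = 4.2060e-06 ⇒ Q>K, reverse
Step 1:
                  J         E
  init       0.3909    0.4435
  Δ          0.1435   -0.4304
  eq         0.5344    0.0131
  solve Keq expr → x = -0.1435; check Q = 4.2060e-06
Then remove 0.002629 M of E.
Step 2:
                  J         E
  init       0.5344   0.01047
  Δ       -8.7395e-04  0.002622
  eq         0.5335   0.01309
  solve Keq expr → x = 8.7395e-04; check Q = 4.2060e-06

x = 8.7395e-04 M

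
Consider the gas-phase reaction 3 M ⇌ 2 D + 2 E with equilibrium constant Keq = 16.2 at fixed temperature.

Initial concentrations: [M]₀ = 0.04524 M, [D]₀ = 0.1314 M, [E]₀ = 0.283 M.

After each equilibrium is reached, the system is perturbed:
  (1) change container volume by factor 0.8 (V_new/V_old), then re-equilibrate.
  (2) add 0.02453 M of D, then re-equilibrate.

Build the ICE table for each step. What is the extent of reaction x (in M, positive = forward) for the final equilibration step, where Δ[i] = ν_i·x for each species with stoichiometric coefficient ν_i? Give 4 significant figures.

Q₀ = 14.93 vs Keq = 16.2 ⇒ Q<K, forward
Step 1:
                    M           D           E
  init        0.04524      0.1314       0.283
  Δ       -9.9324e-04  6.6216e-04  6.6216e-04
  eq          0.04425      0.1321      0.2837
  solve Keq expr → x = 3.3108e-04; check Q = 16.2
Then change container volume by factor 0.8 (V_new/V_old).
Step 2:
                    M           D           E
  init        0.05531      0.1651      0.3546
  Δ          0.003459   -0.002306   -0.002306
  eq          0.05877      0.1628      0.3523
  solve Keq expr → x = -0.001153; check Q = 16.2
Then add 0.02453 M of D.
Step 3:
                    M           D           E
  init        0.05877      0.1873      0.3523
  Δ          0.004671   -0.003114   -0.003114
  eq          0.06344      0.1842      0.3492
  solve Keq expr → x = -0.001557; check Q = 16.2

x = -0.001557 M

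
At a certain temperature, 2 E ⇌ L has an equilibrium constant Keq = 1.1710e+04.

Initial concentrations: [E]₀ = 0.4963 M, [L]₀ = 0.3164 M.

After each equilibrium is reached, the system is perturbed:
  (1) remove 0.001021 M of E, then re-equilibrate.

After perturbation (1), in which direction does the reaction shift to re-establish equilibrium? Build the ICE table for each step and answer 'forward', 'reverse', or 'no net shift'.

Direction: reverse

Q₀ = 1.285 vs Keq = 1.1710e+04 ⇒ Q<K, forward
Step 1:
                    E           L
  Initial      0.4963      0.3164
  Change      -0.4894      0.2447
  Equil      0.006922      0.5611
  solve Keq expr → x = 0.2447; check Q = 1.1710e+04
Then remove 0.001021 M of E.
Step 2:
                    E           L
  Initial    0.005901      0.5611
  Change     0.001018 -5.0893e-04
  Equil      0.006919      0.5606
  solve Keq expr → x = -5.0893e-04; check Q = 1.1710e+04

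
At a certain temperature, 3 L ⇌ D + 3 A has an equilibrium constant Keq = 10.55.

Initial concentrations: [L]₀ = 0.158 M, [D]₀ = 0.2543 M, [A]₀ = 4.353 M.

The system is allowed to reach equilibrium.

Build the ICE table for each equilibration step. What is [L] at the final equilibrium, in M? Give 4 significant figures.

[L]_eq = 0.7123 M

Q₀ = 5318 vs Keq = 10.55 ⇒ Q>K, reverse
Step 1:
                  L         D         A
  init        0.158    0.2543     4.353
  Δ          0.5543   -0.1848   -0.5543
  eq         0.7123   0.06954     3.799
  solve Keq expr → x = -0.1848; check Q = 10.55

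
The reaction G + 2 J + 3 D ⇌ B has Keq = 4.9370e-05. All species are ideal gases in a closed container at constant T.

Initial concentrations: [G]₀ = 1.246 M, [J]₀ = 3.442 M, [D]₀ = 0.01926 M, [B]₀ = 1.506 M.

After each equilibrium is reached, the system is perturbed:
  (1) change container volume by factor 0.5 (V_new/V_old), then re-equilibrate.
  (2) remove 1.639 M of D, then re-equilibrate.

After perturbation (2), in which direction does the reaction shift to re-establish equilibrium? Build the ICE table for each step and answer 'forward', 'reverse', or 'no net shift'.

Direction: reverse

Q₀ = 1.4280e+04 vs Keq = 4.9370e-05 ⇒ Q>K, reverse
Step 1:
                   G          J          D          B
  init         1.246      3.442    0.01926      1.506
  Δ            1.263      2.525      3.788     -1.263
  eq           2.509      5.967      3.807     0.2434
  solve Keq expr → x = -1.263; check Q = 4.9370e-05
Then change container volume by factor 0.5 (V_new/V_old).
Step 2:
                   G          J          D          B
  init         5.017      11.93      7.614     0.4867
  Δ           -1.078     -2.155     -3.233      1.078
  eq            3.94      9.779      4.381      1.564
  solve Keq expr → x = 1.078; check Q = 4.9370e-05
Then remove 1.639 M of D.
Step 3:
                   G          J          D          B
  init          3.94      9.779      2.742      1.564
  Δ           0.3386     0.6772      1.016    -0.3386
  eq           4.278      10.46      3.758      1.226
  solve Keq expr → x = -0.3386; check Q = 4.9370e-05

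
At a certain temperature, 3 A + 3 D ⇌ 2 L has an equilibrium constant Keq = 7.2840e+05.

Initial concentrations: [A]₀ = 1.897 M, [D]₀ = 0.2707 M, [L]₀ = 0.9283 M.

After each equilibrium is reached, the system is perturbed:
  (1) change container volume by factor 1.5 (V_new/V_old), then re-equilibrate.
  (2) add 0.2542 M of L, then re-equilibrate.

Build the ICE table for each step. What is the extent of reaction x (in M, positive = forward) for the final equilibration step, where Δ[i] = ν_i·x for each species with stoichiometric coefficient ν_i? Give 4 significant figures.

x = -5.9691e-04 M

Q₀ = 6.364 vs Keq = 7.2840e+05 ⇒ Q<K, forward
Step 1:
                   A          D          L
  Initial      1.897     0.2707     0.9283
  Change     -0.2634    -0.2634     0.1756
  Equil        1.634   0.007267      1.104
  solve Keq expr → x = 0.08781; check Q = 7.2840e+05
Then change container volume by factor 1.5 (V_new/V_old).
Step 2:
                   A          D          L
  Initial      1.089   0.004845     0.7359
  Change    0.003431   0.003431  -0.002287
  Equil        1.092   0.008276     0.7337
  solve Keq expr → x = -0.001144; check Q = 7.2840e+05
Then add 0.2542 M of L.
Step 3:
                   A          D          L
  Initial      1.092   0.008276     0.9879
  Change    0.001791   0.001791  -0.001194
  Equil        1.094    0.01007     0.9867
  solve Keq expr → x = -5.9691e-04; check Q = 7.2840e+05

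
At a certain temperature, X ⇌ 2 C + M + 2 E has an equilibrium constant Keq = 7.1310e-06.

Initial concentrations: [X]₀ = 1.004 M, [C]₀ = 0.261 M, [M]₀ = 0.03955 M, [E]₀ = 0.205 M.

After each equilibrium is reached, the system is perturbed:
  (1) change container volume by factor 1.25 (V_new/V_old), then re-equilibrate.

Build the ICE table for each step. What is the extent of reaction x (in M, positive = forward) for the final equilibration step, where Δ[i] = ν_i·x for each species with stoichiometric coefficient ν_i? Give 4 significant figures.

Q₀ = 1.1277e-04 vs Keq = 7.1310e-06 ⇒ Q>K, reverse
Step 1:
                   X          C          M          E
  I            1.004      0.261    0.03955      0.205
  C          0.03061   -0.06122   -0.03061   -0.06122
  E            1.035     0.1998   0.008941     0.1438
  solve Keq expr → x = -0.03061; check Q = 7.1310e-06
Then change container volume by factor 1.25 (V_new/V_old).
Step 2:
                   X          C          M          E
  I           0.8277     0.1598   0.007153      0.115
  C        -0.005498      0.011   0.005498      0.011
  E           0.8222     0.1708    0.01265      0.126
  solve Keq expr → x = 0.005498; check Q = 7.1310e-06

x = 0.005498 M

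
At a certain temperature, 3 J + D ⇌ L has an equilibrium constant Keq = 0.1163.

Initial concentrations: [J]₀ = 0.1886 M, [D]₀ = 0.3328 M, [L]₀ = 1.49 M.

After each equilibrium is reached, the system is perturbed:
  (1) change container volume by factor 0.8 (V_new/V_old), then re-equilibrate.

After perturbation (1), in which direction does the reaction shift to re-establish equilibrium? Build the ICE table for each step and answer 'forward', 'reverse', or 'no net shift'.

Q₀ = 667.4 vs Keq = 0.1163 ⇒ Q>K, reverse
Step 1:
                   J          D          L
  I           0.1886     0.3328       1.49
  C            1.819     0.6063    -0.6063
  E            2.008     0.9391     0.8837
  solve Keq expr → x = -0.6063; check Q = 0.1163
Then change container volume by factor 0.8 (V_new/V_old).
Step 2:
                   J          D          L
  I            2.509      1.174      1.105
  C          -0.3569     -0.119      0.119
  E            2.153      1.055      1.224
  solve Keq expr → x = 0.119; check Q = 0.1163

Direction: forward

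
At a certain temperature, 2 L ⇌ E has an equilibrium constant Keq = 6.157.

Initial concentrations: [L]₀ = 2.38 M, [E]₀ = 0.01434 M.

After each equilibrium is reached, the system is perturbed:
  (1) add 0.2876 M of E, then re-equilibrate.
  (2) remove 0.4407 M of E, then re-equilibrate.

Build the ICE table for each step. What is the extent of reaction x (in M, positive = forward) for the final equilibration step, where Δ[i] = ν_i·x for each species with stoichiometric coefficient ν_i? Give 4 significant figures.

Q₀ = 0.002532 vs Keq = 6.157 ⇒ Q<K, forward
Step 1:
                   L          E
  Initial       2.38    0.01434
  Change      -1.976     0.9882
  Equil       0.4035      1.003
  solve Keq expr → x = 0.9882; check Q = 6.157
Then add 0.2876 M of E.
Step 2:
                   L          E
  Initial     0.4035       1.29
  Change      0.0498    -0.0249
  Equil       0.4533      1.265
  solve Keq expr → x = -0.0249; check Q = 6.157
Then remove 0.4407 M of E.
Step 3:
                   L          E
  Initial     0.4533     0.8246
  Change    -0.07873    0.03937
  Equil       0.3746     0.8639
  solve Keq expr → x = 0.03937; check Q = 6.157

x = 0.03937 M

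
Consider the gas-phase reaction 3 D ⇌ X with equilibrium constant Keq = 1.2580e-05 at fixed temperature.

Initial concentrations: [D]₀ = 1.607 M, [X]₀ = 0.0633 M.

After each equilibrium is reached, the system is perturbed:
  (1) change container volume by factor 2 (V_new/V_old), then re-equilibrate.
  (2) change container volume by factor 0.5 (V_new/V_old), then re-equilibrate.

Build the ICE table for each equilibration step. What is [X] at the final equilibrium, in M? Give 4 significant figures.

[X]_eq = 7.2961e-05 M

Q₀ = 0.01525 vs Keq = 1.2580e-05 ⇒ Q>K, reverse
Step 1:
                    D           X
  Initial       1.607      0.0633
  Change       0.1897    -0.06323
  Equil         1.797  7.2961e-05
  solve Keq expr → x = -0.06323; check Q = 1.2580e-05
Then change container volume by factor 2 (V_new/V_old).
Step 2:
                    D           X
  Initial      0.8983  3.6481e-05
  Change   8.2074e-05 -2.7358e-05
  Equil        0.8984  9.1227e-06
  solve Keq expr → x = -2.7358e-05; check Q = 1.2580e-05
Then change container volume by factor 0.5 (V_new/V_old).
Step 3:
                    D           X
  Initial       1.797  1.8245e-05
  Change  -1.6415e-04  5.4716e-05
  Equil         1.797  7.2961e-05
  solve Keq expr → x = 5.4716e-05; check Q = 1.2580e-05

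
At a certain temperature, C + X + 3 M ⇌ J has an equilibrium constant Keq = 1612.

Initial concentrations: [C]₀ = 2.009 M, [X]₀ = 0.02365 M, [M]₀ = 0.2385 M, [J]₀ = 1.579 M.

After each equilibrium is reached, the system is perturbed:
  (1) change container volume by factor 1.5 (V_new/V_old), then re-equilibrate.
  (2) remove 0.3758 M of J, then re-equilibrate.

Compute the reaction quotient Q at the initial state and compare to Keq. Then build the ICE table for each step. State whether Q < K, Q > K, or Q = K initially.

Q₀ = 2450; Q > K (proceeds reverse)

Q₀ = 2450 vs Keq = 1612 ⇒ Q>K, reverse
Step 1:
                   C          X          M          J
  I            2.009    0.02365     0.2385      1.579
  C         0.005535   0.005535    0.01661  -0.005535
  E            2.015    0.02919     0.2551      1.573
  solve Keq expr → x = -0.005535; check Q = 1612
Then change container volume by factor 1.5 (V_new/V_old).
Step 2:
                   C          X          M          J
  I            1.343    0.01946     0.1701      1.049
  C          0.01961    0.01961    0.05884   -0.01961
  E            1.363    0.03907     0.2289      1.029
  solve Keq expr → x = -0.01961; check Q = 1612
Then remove 0.3758 M of J.
Step 3:
                   C          X          M          J
  I            1.363    0.03907     0.2289     0.6536
  C        -0.006375  -0.006375   -0.01912   0.006375
  E            1.356    0.03269     0.2098     0.6599
  solve Keq expr → x = 0.006375; check Q = 1612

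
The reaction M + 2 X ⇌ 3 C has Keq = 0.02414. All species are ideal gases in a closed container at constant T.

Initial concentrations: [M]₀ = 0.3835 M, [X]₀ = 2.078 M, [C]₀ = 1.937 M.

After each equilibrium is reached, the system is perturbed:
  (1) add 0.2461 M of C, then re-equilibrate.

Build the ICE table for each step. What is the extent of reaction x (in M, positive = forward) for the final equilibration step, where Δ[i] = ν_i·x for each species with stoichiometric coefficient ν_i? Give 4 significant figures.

Q₀ = 4.389 vs Keq = 0.02414 ⇒ Q>K, reverse
Step 1:
                   M          X          C
  Initial     0.3835      2.078      1.937
  Change      0.4569     0.9138     -1.371
  Equil       0.8404      2.992     0.5663
  solve Keq expr → x = -0.4569; check Q = 0.02414
Then add 0.2461 M of C.
Step 2:
                   M          X          C
  Initial     0.8404      2.992     0.8124
  Change      0.0708     0.1416    -0.2124
  Equil       0.9112      3.133        0.6
  solve Keq expr → x = -0.0708; check Q = 0.02414

x = -0.0708 M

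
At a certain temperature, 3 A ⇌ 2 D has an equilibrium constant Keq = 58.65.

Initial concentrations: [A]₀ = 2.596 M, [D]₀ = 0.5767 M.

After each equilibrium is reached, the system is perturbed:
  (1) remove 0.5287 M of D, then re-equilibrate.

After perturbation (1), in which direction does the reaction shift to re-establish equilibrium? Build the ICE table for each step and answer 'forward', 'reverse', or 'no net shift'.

Direction: forward

Q₀ = 0.01901 vs Keq = 58.65 ⇒ Q<K, forward
Step 1:
                   A          D
  Initial      2.596     0.5767
  Change      -2.183      1.455
  Equil       0.4129      2.032
  solve Keq expr → x = 0.7277; check Q = 58.65
Then remove 0.5287 M of D.
Step 2:
                   A          D
  Initial     0.4129      1.503
  Change    -0.06836    0.04557
  Equil       0.3446      1.549
  solve Keq expr → x = 0.02279; check Q = 58.65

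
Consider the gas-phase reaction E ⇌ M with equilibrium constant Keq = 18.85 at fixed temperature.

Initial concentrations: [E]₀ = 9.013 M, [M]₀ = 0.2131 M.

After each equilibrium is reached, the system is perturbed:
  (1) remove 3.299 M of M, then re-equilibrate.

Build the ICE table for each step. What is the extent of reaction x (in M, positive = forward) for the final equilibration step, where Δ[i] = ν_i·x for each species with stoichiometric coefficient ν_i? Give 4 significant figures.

Q₀ = 0.02364 vs Keq = 18.85 ⇒ Q<K, forward
Step 1:
                  E         M
  Initial     9.013    0.2131
  Change     -8.548     8.548
  Equil      0.4648     8.761
  solve Keq expr → x = 8.548; check Q = 18.85
Then remove 3.299 M of M.
Step 2:
                  E         M
  Initial    0.4648     5.462
  Change    -0.1662    0.1662
  Equil      0.2986     5.629
  solve Keq expr → x = 0.1662; check Q = 18.85

x = 0.1662 M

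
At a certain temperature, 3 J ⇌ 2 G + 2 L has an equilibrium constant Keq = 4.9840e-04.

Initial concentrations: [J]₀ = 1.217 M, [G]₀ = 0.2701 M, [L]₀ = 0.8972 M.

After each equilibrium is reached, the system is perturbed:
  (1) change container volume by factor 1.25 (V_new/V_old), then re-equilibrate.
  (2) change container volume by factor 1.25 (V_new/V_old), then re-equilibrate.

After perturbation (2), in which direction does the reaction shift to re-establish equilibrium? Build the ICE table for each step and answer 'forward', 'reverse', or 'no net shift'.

Q₀ = 0.03258 vs Keq = 4.9840e-04 ⇒ Q>K, reverse
Step 1:
                  J         G         L
  Initial     1.217    0.2701    0.8972
  Change     0.3131   -0.2087   -0.2087
  Equil        1.53   0.06137    0.6885
  solve Keq expr → x = -0.1044; check Q = 4.9840e-04
Then change container volume by factor 1.25 (V_new/V_old).
Step 2:
                  J         G         L
  Initial     1.224    0.0491    0.5508
  Change  -0.007252  0.004835  0.004835
  Equil       1.217   0.05393    0.5556
  solve Keq expr → x = 0.002417; check Q = 4.9840e-04
Then change container volume by factor 1.25 (V_new/V_old).
Step 3:
                  J         G         L
  Initial    0.9735   0.04315    0.4445
  Change  -0.006273  0.004182  0.004182
  Equil      0.9672   0.04733    0.4487
  solve Keq expr → x = 0.002091; check Q = 4.9840e-04

Direction: forward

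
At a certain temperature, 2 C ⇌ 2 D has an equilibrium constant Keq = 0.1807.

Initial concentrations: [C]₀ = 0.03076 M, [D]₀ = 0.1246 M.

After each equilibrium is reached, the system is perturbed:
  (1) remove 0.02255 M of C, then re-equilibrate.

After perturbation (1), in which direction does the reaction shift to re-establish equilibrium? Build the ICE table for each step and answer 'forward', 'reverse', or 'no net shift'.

Q₀ = 16.41 vs Keq = 0.1807 ⇒ Q>K, reverse
Step 1:
                  C         D
  init      0.03076    0.1246
  Δ         0.07826  -0.07826
  eq          0.109   0.04634
  solve Keq expr → x = -0.03913; check Q = 0.1807
Then remove 0.02255 M of C.
Step 2:
                  C         D
  init      0.08647   0.04634
  Δ        0.006726 -0.006726
  eq        0.09319   0.03962
  solve Keq expr → x = -0.003363; check Q = 0.1807

Direction: reverse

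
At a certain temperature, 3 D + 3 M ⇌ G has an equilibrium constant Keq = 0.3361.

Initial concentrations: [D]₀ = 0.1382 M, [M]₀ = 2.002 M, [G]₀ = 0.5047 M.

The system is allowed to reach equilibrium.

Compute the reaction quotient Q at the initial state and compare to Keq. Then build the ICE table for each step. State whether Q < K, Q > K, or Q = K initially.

Q₀ = 23.83 vs Keq = 0.3361 ⇒ Q>K, reverse
Step 1:
                   D          M          G
  I           0.1382      2.002     0.5047
  C           0.3181     0.3181     -0.106
  E           0.4563       2.32     0.3987
  solve Keq expr → x = -0.106; check Q = 0.3361

Q₀ = 23.83; Q > K (proceeds reverse)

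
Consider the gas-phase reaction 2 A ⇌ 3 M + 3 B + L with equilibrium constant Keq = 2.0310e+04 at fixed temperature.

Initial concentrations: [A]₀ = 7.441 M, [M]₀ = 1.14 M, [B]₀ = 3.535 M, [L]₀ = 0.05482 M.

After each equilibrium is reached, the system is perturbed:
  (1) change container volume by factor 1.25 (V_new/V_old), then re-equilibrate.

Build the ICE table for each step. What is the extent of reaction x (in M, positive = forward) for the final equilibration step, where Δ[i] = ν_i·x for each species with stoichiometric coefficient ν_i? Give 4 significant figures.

Q₀ = 0.0648 vs Keq = 2.0310e+04 ⇒ Q<K, forward
Step 1:
                  A         M         B         L
  init        7.441      1.14     3.535   0.05482
  Δ          -3.494     5.241     5.241     1.747
  eq          3.947     6.381     8.776     1.802
  solve Keq expr → x = 1.747; check Q = 2.0310e+04
Then change container volume by factor 1.25 (V_new/V_old).
Step 2:
                  A         M         B         L
  init        3.158     5.105     7.021     1.441
  Δ         -0.4563    0.6845    0.6845    0.2282
  eq          2.701     5.789     7.705      1.67
  solve Keq expr → x = 0.2282; check Q = 2.0310e+04

x = 0.2282 M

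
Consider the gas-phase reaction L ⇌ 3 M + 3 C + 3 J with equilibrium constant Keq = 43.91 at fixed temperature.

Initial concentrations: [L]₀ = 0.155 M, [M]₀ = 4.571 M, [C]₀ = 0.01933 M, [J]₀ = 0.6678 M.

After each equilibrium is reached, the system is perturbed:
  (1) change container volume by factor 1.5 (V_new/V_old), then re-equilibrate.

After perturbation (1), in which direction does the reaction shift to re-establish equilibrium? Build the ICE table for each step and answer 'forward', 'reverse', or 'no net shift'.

Q₀ = 0.001325 vs Keq = 43.91 ⇒ Q<K, forward
Step 1:
                    L           M           C           J
  init          0.155       4.571     0.01933      0.6678
  Δ          -0.09399       0.282       0.282       0.282
  eq          0.06101       4.853      0.3013      0.9498
  solve Keq expr → x = 0.09399; check Q = 43.91
Then change container volume by factor 1.5 (V_new/V_old).
Step 2:
                    L           M           C           J
  init        0.04067       3.235      0.2009      0.6332
  Δ          -0.03209     0.09628     0.09628     0.09628
  eq         0.008577       3.332      0.2972      0.7295
  solve Keq expr → x = 0.03209; check Q = 43.91

Direction: forward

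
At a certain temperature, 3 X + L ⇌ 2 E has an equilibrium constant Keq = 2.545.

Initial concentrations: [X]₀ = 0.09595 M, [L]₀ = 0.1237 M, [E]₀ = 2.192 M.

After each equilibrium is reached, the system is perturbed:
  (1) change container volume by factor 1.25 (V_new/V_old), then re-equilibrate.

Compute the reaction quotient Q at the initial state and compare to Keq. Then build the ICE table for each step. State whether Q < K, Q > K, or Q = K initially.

Q₀ = 4.3972e+04; Q > K (proceeds reverse)

Q₀ = 4.3972e+04 vs Keq = 2.545 ⇒ Q>K, reverse
Step 1:
                    X           L           E
  init        0.09595      0.1237       2.192
  Δ             1.099      0.3664     -0.7328
  eq            1.195      0.4901       1.459
  solve Keq expr → x = -0.3664; check Q = 2.545
Then change container volume by factor 1.25 (V_new/V_old).
Step 2:
                    X           L           E
  init         0.9561      0.3921       1.167
  Δ           0.08941      0.0298    -0.05961
  eq            1.046      0.4219       1.108
  solve Keq expr → x = -0.0298; check Q = 2.545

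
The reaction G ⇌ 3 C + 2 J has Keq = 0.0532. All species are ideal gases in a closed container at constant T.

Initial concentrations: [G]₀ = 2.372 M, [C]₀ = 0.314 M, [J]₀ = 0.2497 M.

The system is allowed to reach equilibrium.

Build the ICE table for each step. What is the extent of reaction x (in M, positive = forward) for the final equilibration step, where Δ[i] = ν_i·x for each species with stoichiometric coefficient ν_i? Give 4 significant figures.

Q₀ = 8.1379e-04 vs Keq = 0.0532 ⇒ Q<K, forward
Step 1:
                   G          C          J
  Initial      2.372      0.314     0.2497
  Change     -0.1434     0.4301     0.2867
  Equil        2.229     0.7441     0.5364
  solve Keq expr → x = 0.1434; check Q = 0.0532

x = 0.1434 M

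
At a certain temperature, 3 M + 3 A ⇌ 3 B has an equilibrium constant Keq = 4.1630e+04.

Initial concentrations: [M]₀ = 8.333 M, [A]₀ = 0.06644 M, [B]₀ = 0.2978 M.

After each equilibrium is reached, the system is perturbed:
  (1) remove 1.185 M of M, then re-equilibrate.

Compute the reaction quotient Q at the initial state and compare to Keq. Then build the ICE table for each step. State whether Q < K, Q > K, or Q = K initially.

Q₀ = 0.1556 vs Keq = 4.1630e+04 ⇒ Q<K, forward
Step 1:
                   M          A          B
  init         8.333    0.06644     0.2978
  Δ         -0.06517   -0.06517    0.06517
  eq           8.268   0.001267      0.363
  solve Keq expr → x = 0.02172; check Q = 4.1630e+04
Then remove 1.185 M of M.
Step 2:
                   M          A          B
  init         7.083   0.001267      0.363
  Δ       2.1103e-04 2.1103e-04 -2.1103e-04
  eq           7.083   0.001478     0.3628
  solve Keq expr → x = -7.0342e-05; check Q = 4.1630e+04

Q₀ = 0.1556; Q < K (proceeds forward)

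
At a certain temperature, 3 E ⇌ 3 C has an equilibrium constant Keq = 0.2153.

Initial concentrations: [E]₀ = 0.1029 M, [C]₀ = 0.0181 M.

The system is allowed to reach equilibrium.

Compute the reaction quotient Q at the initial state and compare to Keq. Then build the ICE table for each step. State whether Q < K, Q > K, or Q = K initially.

Q₀ = 0.005442; Q < K (proceeds forward)

Q₀ = 0.005442 vs Keq = 0.2153 ⇒ Q<K, forward
Step 1:
                  E         C
  I          0.1029    0.0181
  C        -0.02724   0.02724
  E         0.07566   0.04534
  solve Keq expr → x = 0.009081; check Q = 0.2153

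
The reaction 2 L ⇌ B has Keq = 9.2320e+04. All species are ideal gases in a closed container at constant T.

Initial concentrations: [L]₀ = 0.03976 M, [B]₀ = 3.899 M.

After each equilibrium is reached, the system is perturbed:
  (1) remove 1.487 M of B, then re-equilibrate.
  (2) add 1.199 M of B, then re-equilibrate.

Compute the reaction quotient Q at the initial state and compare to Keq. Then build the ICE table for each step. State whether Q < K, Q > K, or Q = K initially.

Q₀ = 2466; Q < K (proceeds forward)

Q₀ = 2466 vs Keq = 9.2320e+04 ⇒ Q<K, forward
Step 1:
                    L           B
  init        0.03976       3.899
  Δ          -0.03325     0.01662
  eq         0.006513       3.916
  solve Keq expr → x = 0.01662; check Q = 9.2320e+04
Then remove 1.487 M of B.
Step 2:
                    L           B
  init       0.006513       2.429
  Δ         -0.001383  6.9142e-04
  eq          0.00513       2.429
  solve Keq expr → x = 6.9142e-04; check Q = 9.2320e+04
Then add 1.199 M of B.
Step 3:
                    L           B
  init        0.00513       3.628
  Δ          0.001139 -5.6944e-04
  eq         0.006269       3.628
  solve Keq expr → x = -5.6944e-04; check Q = 9.2320e+04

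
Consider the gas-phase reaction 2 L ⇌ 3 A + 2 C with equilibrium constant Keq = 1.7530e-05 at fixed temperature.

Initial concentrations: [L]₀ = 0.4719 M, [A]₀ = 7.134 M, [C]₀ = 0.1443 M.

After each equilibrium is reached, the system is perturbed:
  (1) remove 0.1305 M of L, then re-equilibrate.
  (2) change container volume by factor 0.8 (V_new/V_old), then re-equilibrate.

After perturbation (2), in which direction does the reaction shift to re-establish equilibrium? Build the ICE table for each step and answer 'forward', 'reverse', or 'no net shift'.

Direction: reverse

Q₀ = 33.95 vs Keq = 1.7530e-05 ⇒ Q>K, reverse
Step 1:
                  L         A         C
  Initial    0.4719     7.134    0.1443
  Change     0.1442   -0.2162   -0.1442
  Equil      0.6161     6.918 1.4176e-04
  solve Keq expr → x = -0.07208; check Q = 1.7530e-05
Then remove 0.1305 M of L.
Step 2:
                  L         A         C
  Initial    0.4856     6.918 1.4176e-04
  Change  3.0022e-05 -4.5033e-05 -3.0022e-05
  Equil      0.4856     6.918 1.1174e-04
  solve Keq expr → x = -1.5011e-05; check Q = 1.7530e-05
Then change container volume by factor 0.8 (V_new/V_old).
Step 3:
                  L         A         C
  Initial     0.607     8.647 1.3968e-04
  Change  3.9725e-05 -5.9587e-05 -3.9725e-05
  Equil       0.607     8.647 9.9952e-05
  solve Keq expr → x = -1.9862e-05; check Q = 1.7530e-05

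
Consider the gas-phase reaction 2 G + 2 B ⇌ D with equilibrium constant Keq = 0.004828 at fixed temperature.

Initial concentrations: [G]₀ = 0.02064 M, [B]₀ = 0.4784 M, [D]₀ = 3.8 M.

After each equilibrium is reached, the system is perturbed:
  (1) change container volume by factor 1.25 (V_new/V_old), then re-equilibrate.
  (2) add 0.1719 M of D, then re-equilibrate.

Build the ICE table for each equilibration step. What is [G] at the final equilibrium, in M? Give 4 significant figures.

[G]_eq = 3.863 M

Q₀ = 3.8975e+04 vs Keq = 0.004828 ⇒ Q>K, reverse
Step 1:
                  G         B         D
  init      0.02064    0.4784       3.8
  Δ           4.115     4.115    -2.058
  eq          4.136     4.593     1.742
  solve Keq expr → x = -2.058; check Q = 0.004828
Then change container volume by factor 1.25 (V_new/V_old).
Step 2:
                  G         B         D
  init        3.309     3.675     1.394
  Δ          0.4551    0.4551   -0.2275
  eq          3.764      4.13     1.166
  solve Keq expr → x = -0.2275; check Q = 0.004828
Then add 0.1719 M of D.
Step 3:
                  G         B         D
  init        3.764      4.13     1.338
  Δ         0.09935   0.09935  -0.04967
  eq          3.863     4.229     1.289
  solve Keq expr → x = -0.04967; check Q = 0.004828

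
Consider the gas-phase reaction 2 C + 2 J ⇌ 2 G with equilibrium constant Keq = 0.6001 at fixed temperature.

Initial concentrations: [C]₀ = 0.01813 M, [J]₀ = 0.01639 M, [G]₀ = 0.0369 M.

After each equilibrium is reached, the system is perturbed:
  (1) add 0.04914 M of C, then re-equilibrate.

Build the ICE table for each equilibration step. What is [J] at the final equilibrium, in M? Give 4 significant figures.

[J]_eq = 0.04945 M

Q₀ = 1.5421e+04 vs Keq = 0.6001 ⇒ Q>K, reverse
Step 1:
                  C         J         G
  Initial   0.01813   0.01639    0.0369
  Change     0.0348    0.0348   -0.0348
  Equil     0.05293   0.05119  0.002099
  solve Keq expr → x = -0.0174; check Q = 0.6001
Then add 0.04914 M of C.
Step 2:
                  C         J         G
  Initial    0.1021   0.05119  0.002099
  Change  -0.001744 -0.001744  0.001744
  Equil      0.1003   0.04945  0.003843
  solve Keq expr → x = 8.7199e-04; check Q = 0.6001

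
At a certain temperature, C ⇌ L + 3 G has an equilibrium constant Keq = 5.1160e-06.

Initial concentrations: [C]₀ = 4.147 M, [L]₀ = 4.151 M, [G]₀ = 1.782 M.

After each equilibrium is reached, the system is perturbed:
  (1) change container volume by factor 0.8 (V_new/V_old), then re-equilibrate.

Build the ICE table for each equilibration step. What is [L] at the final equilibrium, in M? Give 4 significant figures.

Q₀ = 5.664 vs Keq = 5.1160e-06 ⇒ Q>K, reverse
Step 1:
                   C          L          G
  init         4.147      4.151      1.782
  Δ           0.5877    -0.5877     -1.763
  eq           4.735      3.563    0.01894
  solve Keq expr → x = -0.5877; check Q = 5.1160e-06
Then change container volume by factor 0.8 (V_new/V_old).
Step 2:
                   C          L          G
  init         5.918      4.454    0.02368
  Δ         0.001577  -0.001577  -0.004732
  eq            5.92      4.453    0.01895
  solve Keq expr → x = -0.001577; check Q = 5.1160e-06

[L]_eq = 4.453 M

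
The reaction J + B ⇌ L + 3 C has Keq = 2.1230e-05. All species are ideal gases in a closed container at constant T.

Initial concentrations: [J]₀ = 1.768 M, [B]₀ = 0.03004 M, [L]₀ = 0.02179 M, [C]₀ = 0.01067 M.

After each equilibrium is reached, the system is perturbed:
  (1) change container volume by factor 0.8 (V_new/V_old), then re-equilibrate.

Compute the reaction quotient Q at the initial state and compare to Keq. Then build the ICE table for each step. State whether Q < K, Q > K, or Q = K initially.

Q₀ = 4.9839e-07; Q < K (proceeds forward)

Q₀ = 4.9839e-07 vs Keq = 2.1230e-05 ⇒ Q<K, forward
Step 1:
                    J           B           L           C
  init          1.768     0.03004     0.02179     0.01067
  Δ         -0.006836   -0.006836    0.006836     0.02051
  eq            1.761      0.0232     0.02863     0.03118
  solve Keq expr → x = 0.006836; check Q = 2.1230e-05
Then change container volume by factor 0.8 (V_new/V_old).
Step 2:
                    J           B           L           C
  init          2.201       0.029     0.03578     0.03897
  Δ          0.001451    0.001451   -0.001451   -0.004354
  eq            2.203     0.03046     0.03433     0.03462
  solve Keq expr → x = -0.001451; check Q = 2.1230e-05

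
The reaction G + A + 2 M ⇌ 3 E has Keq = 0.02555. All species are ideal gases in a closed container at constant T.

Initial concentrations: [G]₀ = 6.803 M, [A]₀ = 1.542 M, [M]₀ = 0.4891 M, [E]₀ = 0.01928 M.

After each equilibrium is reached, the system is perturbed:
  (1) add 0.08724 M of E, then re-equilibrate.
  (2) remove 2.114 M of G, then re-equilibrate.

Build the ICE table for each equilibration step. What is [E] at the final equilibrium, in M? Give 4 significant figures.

[E]_eq = 0.2876 M

Q₀ = 2.8559e-06 vs Keq = 0.02555 ⇒ Q<K, forward
Step 1:
                    G           A           M           E
  I             6.803       1.542      0.4891     0.01928
  C          -0.08962    -0.08962     -0.1792      0.2688
  E             6.713       1.452      0.3099      0.2881
  solve Keq expr → x = 0.08962; check Q = 0.02555
Then add 0.08724 M of E.
Step 2:
                    G           A           M           E
  I             6.713       1.452      0.3099      0.3754
  C           0.02028     0.02028     0.04056    -0.06085
  E             6.734       1.473      0.3504      0.3145
  solve Keq expr → x = -0.02028; check Q = 0.02555
Then remove 2.114 M of G.
Step 3:
                    G           A           M           E
  I              4.62       1.473      0.3504      0.3145
  C          0.008984    0.008984     0.01797    -0.02695
  E             4.629       1.482      0.3684      0.2876
  solve Keq expr → x = -0.008984; check Q = 0.02555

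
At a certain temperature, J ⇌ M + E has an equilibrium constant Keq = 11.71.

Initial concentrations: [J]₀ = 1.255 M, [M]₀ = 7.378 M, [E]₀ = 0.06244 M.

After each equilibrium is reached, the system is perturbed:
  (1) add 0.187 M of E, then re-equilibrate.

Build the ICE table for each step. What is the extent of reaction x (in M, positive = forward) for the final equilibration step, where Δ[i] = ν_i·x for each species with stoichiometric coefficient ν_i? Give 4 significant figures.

x = -0.07313 M

Q₀ = 0.3671 vs Keq = 11.71 ⇒ Q<K, forward
Step 1:
                    J           M           E
  Initial       1.255       7.378     0.06244
  Change      -0.7165      0.7165      0.7165
  Equil        0.5385       8.095       0.779
  solve Keq expr → x = 0.7165; check Q = 11.71
Then add 0.187 M of E.
Step 2:
                    J           M           E
  Initial      0.5385       8.095       0.966
  Change      0.07313    -0.07313    -0.07313
  Equil        0.6116       8.021      0.8928
  solve Keq expr → x = -0.07313; check Q = 11.71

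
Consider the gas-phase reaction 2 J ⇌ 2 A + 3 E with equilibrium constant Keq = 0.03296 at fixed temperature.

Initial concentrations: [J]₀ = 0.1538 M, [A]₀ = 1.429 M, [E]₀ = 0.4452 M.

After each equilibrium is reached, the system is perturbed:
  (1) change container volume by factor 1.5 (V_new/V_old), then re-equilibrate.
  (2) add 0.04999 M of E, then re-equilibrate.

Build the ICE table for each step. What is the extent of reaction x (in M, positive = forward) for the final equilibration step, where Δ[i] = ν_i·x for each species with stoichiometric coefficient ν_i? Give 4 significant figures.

Q₀ = 7.618 vs Keq = 0.03296 ⇒ Q>K, reverse
Step 1:
                    J           A           E
  I            0.1538       1.429      0.4452
  C            0.2029     -0.2029     -0.3044
  E            0.3567       1.226      0.1408
  solve Keq expr → x = -0.1015; check Q = 0.03296
Then change container volume by factor 1.5 (V_new/V_old).
Step 2:
                    J           A           E
  I            0.2378      0.8174     0.09386
  C          -0.02339     0.02339     0.03509
  E            0.2144      0.8408      0.1289
  solve Keq expr → x = 0.0117; check Q = 0.03296
Then add 0.04999 M of E.
Step 3:
                    J           A           E
  I            0.2144      0.8408      0.1789
  C           0.02492    -0.02492    -0.03737
  E            0.2394      0.8158      0.1416
  solve Keq expr → x = -0.01246; check Q = 0.03296

x = -0.01246 M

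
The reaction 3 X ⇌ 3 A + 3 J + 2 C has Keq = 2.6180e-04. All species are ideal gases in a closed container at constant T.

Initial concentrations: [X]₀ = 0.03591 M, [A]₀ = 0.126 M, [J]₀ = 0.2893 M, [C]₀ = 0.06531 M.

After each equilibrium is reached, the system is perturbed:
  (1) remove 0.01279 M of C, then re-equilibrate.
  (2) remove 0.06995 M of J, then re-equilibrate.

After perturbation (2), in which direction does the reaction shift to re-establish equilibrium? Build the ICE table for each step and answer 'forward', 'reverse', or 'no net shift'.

Q₀ = 0.004461 vs Keq = 2.6180e-04 ⇒ Q>K, reverse
Step 1:
                  X         A         J         C
  init      0.03591     0.126    0.2893   0.06531
  Δ         0.02268  -0.02268  -0.02268  -0.01512
  eq        0.05859    0.1033    0.2666   0.05019
  solve Keq expr → x = -0.00756; check Q = 2.6180e-04
Then remove 0.01279 M of C.
Step 2:
                  X         A         J         C
  init      0.05859    0.1033    0.2666    0.0374
  Δ       -0.004627  0.004627  0.004627  0.003084
  eq        0.05396    0.1079    0.2712   0.04048
  solve Keq expr → x = 0.001542; check Q = 2.6180e-04
Then remove 0.06995 M of J.
Step 3:
                  X         A         J         C
  init      0.05396    0.1079    0.2013   0.04048
  Δ       -0.006766  0.006766  0.006766  0.004511
  eq         0.0472    0.1147    0.2081   0.04499
  solve Keq expr → x = 0.002255; check Q = 2.6180e-04

Direction: forward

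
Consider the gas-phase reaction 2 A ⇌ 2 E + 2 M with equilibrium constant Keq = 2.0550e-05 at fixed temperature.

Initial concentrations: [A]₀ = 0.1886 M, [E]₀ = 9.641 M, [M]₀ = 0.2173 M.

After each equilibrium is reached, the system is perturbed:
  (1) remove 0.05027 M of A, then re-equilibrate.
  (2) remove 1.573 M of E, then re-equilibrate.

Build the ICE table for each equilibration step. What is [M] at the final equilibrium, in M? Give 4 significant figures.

[M]_eq = 2.0523e-04 M

Q₀ = 123.4 vs Keq = 2.0550e-05 ⇒ Q>K, reverse
Step 1:
                   A          E          M
  I           0.1886      9.641     0.2173
  C           0.2171    -0.2171    -0.2171
  E           0.4057      9.424 1.9516e-04
  solve Keq expr → x = -0.1086; check Q = 2.0550e-05
Then remove 0.05027 M of A.
Step 2:
                   A          E          M
  I           0.3554      9.424 1.9516e-04
  C       2.4169e-05 -2.4169e-05 -2.4169e-05
  E           0.3555      9.424 1.7099e-04
  solve Keq expr → x = -1.2085e-05; check Q = 2.0550e-05
Then remove 1.573 M of E.
Step 3:
                   A          E          M
  I           0.3555      7.851 1.7099e-04
  C       -3.4239e-05 3.4239e-05 3.4239e-05
  E           0.3554      7.851 2.0523e-04
  solve Keq expr → x = 1.7119e-05; check Q = 2.0550e-05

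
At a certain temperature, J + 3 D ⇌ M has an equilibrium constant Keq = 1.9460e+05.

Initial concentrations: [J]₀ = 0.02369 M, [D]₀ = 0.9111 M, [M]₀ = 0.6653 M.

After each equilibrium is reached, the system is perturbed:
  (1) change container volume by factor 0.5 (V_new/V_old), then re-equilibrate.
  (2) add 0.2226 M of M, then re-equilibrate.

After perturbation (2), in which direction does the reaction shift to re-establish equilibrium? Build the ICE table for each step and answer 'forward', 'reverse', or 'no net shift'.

Direction: reverse

Q₀ = 37.13 vs Keq = 1.9460e+05 ⇒ Q<K, forward
Step 1:
                  J         D         M
  Initial   0.02369    0.9111    0.6653
  Change   -0.02368  -0.07105   0.02368
  Equil   5.9725e-06      0.84     0.689
  solve Keq expr → x = 0.02368; check Q = 1.9460e+05
Then change container volume by factor 0.5 (V_new/V_old).
Step 2:
                  J         D         M
  Initial 1.1945e-05      1.68     1.378
  Change  -1.0452e-05 -3.1355e-05 1.0452e-05
  Equil   1.4932e-06      1.68     1.378
  solve Keq expr → x = 1.0452e-05; check Q = 1.9460e+05
Then add 0.2226 M of M.
Step 3:
                  J         D         M
  Initial 1.4932e-06      1.68     1.601
  Change  2.4121e-07 7.2364e-07 -2.4121e-07
  Equil   1.7344e-06      1.68     1.601
  solve Keq expr → x = -2.4121e-07; check Q = 1.9460e+05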